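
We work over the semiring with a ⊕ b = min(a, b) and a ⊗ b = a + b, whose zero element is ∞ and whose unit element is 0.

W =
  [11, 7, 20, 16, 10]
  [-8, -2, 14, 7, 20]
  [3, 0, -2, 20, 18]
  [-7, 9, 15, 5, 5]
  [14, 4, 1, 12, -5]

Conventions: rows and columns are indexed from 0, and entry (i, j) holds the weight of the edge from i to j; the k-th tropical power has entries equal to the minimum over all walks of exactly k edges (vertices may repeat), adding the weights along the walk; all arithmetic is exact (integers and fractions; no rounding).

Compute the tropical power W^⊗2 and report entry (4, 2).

W^⊗2:
  [-1, 5, 11, 14, 5]
  [-10, -4, 12, 5, 2]
  [-8, -2, -4, 7, 13]
  [-2, 0, 6, 9, 0]
  [-4, -1, -4, 7, -10]
Key observation: the optimum is the walk 4->4->2, with weight (-5) + 1 = -4.
Optimal value attained by: walk 4->4->2.
Answer: (W^⊗2)[4][2] = -4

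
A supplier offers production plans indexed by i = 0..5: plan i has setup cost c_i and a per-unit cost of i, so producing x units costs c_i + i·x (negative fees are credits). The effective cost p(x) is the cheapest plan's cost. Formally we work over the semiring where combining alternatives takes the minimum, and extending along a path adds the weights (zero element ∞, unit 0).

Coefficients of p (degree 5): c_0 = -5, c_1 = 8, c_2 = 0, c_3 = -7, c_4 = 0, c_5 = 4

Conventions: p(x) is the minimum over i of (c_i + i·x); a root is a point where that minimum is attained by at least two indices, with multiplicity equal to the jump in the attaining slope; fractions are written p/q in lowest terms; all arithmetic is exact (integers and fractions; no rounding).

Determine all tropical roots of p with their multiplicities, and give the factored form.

hull edge (i=0, c=-5) to (i=3, c=-7): slope -2/3, span 3
hull edge (i=3, c=-7) to (i=5, c=4): slope 11/2, span 2
Factored form: p(x) = 4 ⊗ (x ⊕ (-11/2)) ⊗ (x ⊕ (-11/2)) ⊗ (x ⊕ 2/3) ⊗ (x ⊕ 2/3) ⊗ (x ⊕ 2/3)
Answer: roots = -11/2 (mult 2), 2/3 (mult 3)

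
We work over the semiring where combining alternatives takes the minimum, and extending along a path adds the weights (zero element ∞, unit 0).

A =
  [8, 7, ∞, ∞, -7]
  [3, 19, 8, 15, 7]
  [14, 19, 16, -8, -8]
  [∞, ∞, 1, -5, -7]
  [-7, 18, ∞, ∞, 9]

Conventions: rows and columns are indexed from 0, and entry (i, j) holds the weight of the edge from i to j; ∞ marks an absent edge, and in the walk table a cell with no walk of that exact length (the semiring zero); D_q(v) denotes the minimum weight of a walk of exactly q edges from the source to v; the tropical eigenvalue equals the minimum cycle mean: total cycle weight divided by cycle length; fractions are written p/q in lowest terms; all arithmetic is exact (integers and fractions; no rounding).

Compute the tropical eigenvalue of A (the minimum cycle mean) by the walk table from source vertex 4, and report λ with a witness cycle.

q=0: [∞, ∞, ∞, ∞, 0]
q=1: [-7, 18, ∞, ∞, 9]
q=2: [1, 0, 26, 33, -14]
q=3: [-21, 4, 8, 15, -6]
q=4: [-13, -14, 12, 0, -28]
q=5: [-35, -10, -6, -5, -20]
Optimal cycle mean attained by: cycle 0->4->0, total (-7) + (-7), length 2.
Answer: λ = -7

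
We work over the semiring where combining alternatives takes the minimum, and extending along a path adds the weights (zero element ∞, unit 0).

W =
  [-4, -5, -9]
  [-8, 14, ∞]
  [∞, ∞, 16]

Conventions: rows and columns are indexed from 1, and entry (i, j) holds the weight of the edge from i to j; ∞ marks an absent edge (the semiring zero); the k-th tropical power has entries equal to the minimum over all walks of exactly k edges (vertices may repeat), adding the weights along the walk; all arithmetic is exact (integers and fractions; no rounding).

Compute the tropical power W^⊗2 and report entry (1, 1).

W^⊗2:
  [-13, -9, -13]
  [-12, -13, -17]
  [∞, ∞, 32]
Key observation: the optimum is the walk 1->2->1, with weight (-5) + (-8) = -13.
Optimal value attained by: walk 1->2->1.
Answer: (W^⊗2)[1][1] = -13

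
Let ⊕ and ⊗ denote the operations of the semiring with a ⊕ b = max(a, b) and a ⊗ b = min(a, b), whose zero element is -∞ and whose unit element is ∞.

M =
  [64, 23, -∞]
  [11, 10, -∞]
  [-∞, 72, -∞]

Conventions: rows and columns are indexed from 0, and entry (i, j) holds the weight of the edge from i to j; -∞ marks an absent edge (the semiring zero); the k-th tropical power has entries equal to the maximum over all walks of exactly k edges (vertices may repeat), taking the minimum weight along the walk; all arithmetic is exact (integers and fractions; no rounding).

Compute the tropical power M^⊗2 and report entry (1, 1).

M^⊗2:
  [64, 23, -∞]
  [11, 11, -∞]
  [11, 10, -∞]
Key observation: the optimum is the walk 1->0->1, with weight 11 min 23 = 11.
Optimal value attained by: walk 1->0->1.
Answer: (M^⊗2)[1][1] = 11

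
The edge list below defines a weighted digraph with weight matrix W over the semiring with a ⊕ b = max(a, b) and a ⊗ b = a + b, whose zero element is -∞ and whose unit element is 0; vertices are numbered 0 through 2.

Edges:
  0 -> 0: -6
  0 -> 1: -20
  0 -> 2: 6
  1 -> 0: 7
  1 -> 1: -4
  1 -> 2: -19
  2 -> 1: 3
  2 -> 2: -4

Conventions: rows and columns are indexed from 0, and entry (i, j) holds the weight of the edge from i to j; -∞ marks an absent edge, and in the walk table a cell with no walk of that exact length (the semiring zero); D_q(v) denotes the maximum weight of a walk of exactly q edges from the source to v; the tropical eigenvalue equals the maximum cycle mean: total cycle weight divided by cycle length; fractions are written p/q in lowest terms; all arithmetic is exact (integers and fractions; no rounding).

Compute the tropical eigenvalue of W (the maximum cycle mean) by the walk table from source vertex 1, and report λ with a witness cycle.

q=0: [-∞, 0, -∞]
q=1: [7, -4, -19]
q=2: [3, -8, 13]
q=3: [-1, 16, 9]
Optimal cycle mean attained by: cycle 0->2->1->0, total 6 + 3 + 7, length 3.
Answer: λ = 16/3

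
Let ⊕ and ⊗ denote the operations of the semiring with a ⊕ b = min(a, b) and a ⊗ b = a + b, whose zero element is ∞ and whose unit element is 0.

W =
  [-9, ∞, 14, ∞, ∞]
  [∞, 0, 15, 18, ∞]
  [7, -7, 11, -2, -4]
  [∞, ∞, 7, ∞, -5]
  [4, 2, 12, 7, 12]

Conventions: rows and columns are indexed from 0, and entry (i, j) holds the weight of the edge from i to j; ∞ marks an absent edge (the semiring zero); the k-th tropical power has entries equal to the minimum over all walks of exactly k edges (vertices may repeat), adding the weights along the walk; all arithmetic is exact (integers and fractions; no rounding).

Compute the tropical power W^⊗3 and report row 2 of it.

W^⊗2:
  [-18, 7, 5, 12, 10]
  [22, 0, 15, 13, 11]
  [-2, -7, 5, 3, -7]
  [-1, -3, 7, 2, 3]
  [-5, 2, 14, 10, 2]
W^⊗3:
  [-27, -2, -4, 3, 1]
  [13, 0, 15, 13, 8]
  [-11, -7, 5, 0, -2]
  [-10, -3, 9, 5, -3]
  [-14, 2, 9, 9, 5]
Answer: row 2 of W^⊗3 = [-11, -7, 5, 0, -2]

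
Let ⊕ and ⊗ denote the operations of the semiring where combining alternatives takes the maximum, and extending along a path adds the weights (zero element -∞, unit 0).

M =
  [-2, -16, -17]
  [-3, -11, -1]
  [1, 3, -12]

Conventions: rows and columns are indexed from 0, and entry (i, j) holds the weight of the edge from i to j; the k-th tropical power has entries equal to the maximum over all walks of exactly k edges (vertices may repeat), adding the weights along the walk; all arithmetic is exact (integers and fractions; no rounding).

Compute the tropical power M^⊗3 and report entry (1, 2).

M^⊗2:
  [-4, -14, -17]
  [0, 2, -12]
  [0, -8, 2]
M^⊗3:
  [-6, -14, -15]
  [-1, -9, 1]
  [3, 5, -9]
Key observation: the optimum is the walk 1->2->1->2, with weight (-1) + 3 + (-1) = 1.
Optimal value attained by: walk 1->2->1->2.
Answer: (M^⊗3)[1][2] = 1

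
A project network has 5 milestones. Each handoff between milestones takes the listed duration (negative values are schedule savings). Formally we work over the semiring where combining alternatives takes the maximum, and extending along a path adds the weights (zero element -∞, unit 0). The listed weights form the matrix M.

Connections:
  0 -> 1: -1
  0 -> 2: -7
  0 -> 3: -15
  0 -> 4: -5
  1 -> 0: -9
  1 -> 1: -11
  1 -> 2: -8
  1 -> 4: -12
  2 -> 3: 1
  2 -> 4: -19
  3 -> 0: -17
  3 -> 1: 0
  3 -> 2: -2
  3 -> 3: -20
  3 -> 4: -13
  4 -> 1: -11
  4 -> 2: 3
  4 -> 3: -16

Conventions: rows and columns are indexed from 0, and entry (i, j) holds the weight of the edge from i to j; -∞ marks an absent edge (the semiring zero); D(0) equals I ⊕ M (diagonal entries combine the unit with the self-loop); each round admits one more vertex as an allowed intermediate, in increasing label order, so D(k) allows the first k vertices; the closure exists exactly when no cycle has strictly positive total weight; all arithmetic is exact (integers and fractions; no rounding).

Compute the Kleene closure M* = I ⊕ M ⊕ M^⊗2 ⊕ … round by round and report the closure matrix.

D(0):
  [0, -1, -7, -15, -5]
  [-9, 0, -8, -∞, -12]
  [-∞, -∞, 0, 1, -19]
  [-17, 0, -2, 0, -13]
  [-∞, -11, 3, -16, 0]
D(1):
  [0, -1, -7, -15, -5]
  [-9, 0, -8, -24, -12]
  [-∞, -∞, 0, 1, -19]
  [-17, 0, -2, 0, -13]
  [-∞, -11, 3, -16, 0]
D(2):
  [0, -1, -7, -15, -5]
  [-9, 0, -8, -24, -12]
  [-∞, -∞, 0, 1, -19]
  [-9, 0, -2, 0, -12]
  [-20, -11, 3, -16, 0]
D(3):
  [0, -1, -7, -6, -5]
  [-9, 0, -8, -7, -12]
  [-∞, -∞, 0, 1, -19]
  [-9, 0, -2, 0, -12]
  [-20, -11, 3, 4, 0]
D(4):
  [0, -1, -7, -6, -5]
  [-9, 0, -8, -7, -12]
  [-8, 1, 0, 1, -11]
  [-9, 0, -2, 0, -12]
  [-5, 4, 3, 4, 0]
D(5):
  [0, -1, -2, -1, -5]
  [-9, 0, -8, -7, -12]
  [-8, 1, 0, 1, -11]
  [-9, 0, -2, 0, -12]
  [-5, 4, 3, 4, 0]
Answer: M* = [[0, -1, -2, -1, -5], [-9, 0, -8, -7, -12], [-8, 1, 0, 1, -11], [-9, 0, -2, 0, -12], [-5, 4, 3, 4, 0]]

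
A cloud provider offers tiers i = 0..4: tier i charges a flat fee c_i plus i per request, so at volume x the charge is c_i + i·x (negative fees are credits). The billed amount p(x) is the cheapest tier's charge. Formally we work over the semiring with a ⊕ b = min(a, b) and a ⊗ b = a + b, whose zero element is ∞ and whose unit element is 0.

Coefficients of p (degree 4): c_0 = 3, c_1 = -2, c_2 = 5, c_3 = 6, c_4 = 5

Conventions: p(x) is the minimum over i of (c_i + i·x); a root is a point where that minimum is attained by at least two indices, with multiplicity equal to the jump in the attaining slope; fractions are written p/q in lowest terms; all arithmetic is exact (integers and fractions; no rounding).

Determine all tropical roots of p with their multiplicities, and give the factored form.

hull edge (i=0, c=3) to (i=1, c=-2): slope -5, span 1
hull edge (i=1, c=-2) to (i=4, c=5): slope 7/3, span 3
Factored form: p(x) = 5 ⊗ (x ⊕ (-7/3)) ⊗ (x ⊕ (-7/3)) ⊗ (x ⊕ (-7/3)) ⊗ (x ⊕ 5)
Answer: roots = -7/3 (mult 3), 5 (mult 1)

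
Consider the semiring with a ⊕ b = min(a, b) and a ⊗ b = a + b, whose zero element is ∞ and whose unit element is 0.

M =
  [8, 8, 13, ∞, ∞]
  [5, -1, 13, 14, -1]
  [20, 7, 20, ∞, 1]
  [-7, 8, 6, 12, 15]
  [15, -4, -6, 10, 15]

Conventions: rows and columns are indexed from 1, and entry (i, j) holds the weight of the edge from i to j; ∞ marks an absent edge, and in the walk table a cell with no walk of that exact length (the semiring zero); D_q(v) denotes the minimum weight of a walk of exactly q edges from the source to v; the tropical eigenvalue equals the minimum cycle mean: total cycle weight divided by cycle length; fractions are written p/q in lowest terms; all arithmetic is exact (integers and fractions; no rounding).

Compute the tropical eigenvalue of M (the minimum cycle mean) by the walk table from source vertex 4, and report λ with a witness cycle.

q=0: [∞, ∞, ∞, 0, ∞]
q=1: [-7, 8, 6, 12, 15]
q=2: [1, 1, 6, 22, 7]
q=3: [6, 0, 1, 15, 0]
q=4: [5, -4, -6, 10, -1]
q=5: [1, -5, -7, 9, -5]
Optimal cycle mean attained by: cycle 2->5->2, total (-1) + (-4), length 2.
Answer: λ = -5/2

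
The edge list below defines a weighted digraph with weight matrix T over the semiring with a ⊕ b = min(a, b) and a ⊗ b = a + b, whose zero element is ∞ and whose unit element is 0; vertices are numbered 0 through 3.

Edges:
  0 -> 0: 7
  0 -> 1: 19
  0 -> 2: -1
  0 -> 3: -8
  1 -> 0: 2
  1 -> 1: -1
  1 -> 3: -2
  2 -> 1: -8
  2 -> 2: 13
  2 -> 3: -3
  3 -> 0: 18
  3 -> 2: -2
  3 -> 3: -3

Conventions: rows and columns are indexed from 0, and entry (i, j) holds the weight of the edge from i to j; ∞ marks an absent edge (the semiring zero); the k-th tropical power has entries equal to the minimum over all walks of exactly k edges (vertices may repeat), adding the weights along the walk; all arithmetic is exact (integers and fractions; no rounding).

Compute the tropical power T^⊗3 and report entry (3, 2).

T^⊗2:
  [10, -9, -10, -11]
  [1, -2, -4, -6]
  [-6, -9, -5, -10]
  [15, -10, -5, -6]
T^⊗3:
  [-7, -18, -13, -14]
  [0, -12, -8, -9]
  [-7, -13, -12, -14]
  [-8, -13, -8, -12]
Key observation: the optimum is the walk 3->3->3->2, with weight (-3) + (-3) + (-2) = -8.
Optimal value attained by: walk 3->3->3->2.
Answer: (T^⊗3)[3][2] = -8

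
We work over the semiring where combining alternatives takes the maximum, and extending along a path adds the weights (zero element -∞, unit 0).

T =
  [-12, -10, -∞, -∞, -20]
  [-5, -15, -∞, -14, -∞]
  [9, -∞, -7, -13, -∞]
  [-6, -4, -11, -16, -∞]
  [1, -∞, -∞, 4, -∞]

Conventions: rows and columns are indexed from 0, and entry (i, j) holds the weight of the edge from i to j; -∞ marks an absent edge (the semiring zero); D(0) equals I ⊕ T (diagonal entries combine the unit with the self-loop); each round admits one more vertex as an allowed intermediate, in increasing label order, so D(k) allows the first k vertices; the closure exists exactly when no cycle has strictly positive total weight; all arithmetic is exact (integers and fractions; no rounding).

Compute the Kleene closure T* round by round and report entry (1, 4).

D(0):
  [0, -10, -∞, -∞, -20]
  [-5, 0, -∞, -14, -∞]
  [9, -∞, 0, -13, -∞]
  [-6, -4, -11, 0, -∞]
  [1, -∞, -∞, 4, 0]
D(1):
  [0, -10, -∞, -∞, -20]
  [-5, 0, -∞, -14, -25]
  [9, -1, 0, -13, -11]
  [-6, -4, -11, 0, -26]
  [1, -9, -∞, 4, 0]
D(2):
  [0, -10, -∞, -24, -20]
  [-5, 0, -∞, -14, -25]
  [9, -1, 0, -13, -11]
  [-6, -4, -11, 0, -26]
  [1, -9, -∞, 4, 0]
D(3):
  [0, -10, -∞, -24, -20]
  [-5, 0, -∞, -14, -25]
  [9, -1, 0, -13, -11]
  [-2, -4, -11, 0, -22]
  [1, -9, -∞, 4, 0]
D(4):
  [0, -10, -35, -24, -20]
  [-5, 0, -25, -14, -25]
  [9, -1, 0, -13, -11]
  [-2, -4, -11, 0, -22]
  [2, 0, -7, 4, 0]
D(5):
  [0, -10, -27, -16, -20]
  [-5, 0, -25, -14, -25]
  [9, -1, 0, -7, -11]
  [-2, -4, -11, 0, -22]
  [2, 0, -7, 4, 0]
Answer: T*[1][4] = -25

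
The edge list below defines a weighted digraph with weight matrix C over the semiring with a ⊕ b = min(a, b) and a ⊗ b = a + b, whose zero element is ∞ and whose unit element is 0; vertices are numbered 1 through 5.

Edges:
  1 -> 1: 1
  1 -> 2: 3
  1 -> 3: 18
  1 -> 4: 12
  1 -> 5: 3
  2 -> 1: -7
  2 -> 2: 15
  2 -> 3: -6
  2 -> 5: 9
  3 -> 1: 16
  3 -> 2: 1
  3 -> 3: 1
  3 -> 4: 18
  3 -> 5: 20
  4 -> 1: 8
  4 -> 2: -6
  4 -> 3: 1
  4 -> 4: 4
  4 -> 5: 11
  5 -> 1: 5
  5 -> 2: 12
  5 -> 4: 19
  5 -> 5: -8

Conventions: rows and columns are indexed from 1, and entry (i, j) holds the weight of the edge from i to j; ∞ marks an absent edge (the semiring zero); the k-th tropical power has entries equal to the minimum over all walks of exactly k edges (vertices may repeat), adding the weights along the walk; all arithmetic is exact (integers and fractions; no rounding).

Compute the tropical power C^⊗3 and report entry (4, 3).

C^⊗2:
  [-4, 4, -3, 13, -5]
  [-6, -5, -5, 5, -4]
  [-6, 2, -5, 19, 10]
  [-13, -2, -12, 8, 3]
  [-3, 4, 6, 11, -16]
C^⊗3:
  [-3, -2, -2, 8, -13]
  [-12, -4, -11, 6, -12]
  [-5, -4, -4, 6, -3]
  [-12, -11, -11, -1, -10]
  [-11, -4, -2, 3, -24]
Key observation: the optimum is the walk 4->2->3->3, with weight (-6) + (-6) + 1 = -11.
Optimal value attained by: walk 4->2->3->3.
Answer: (C^⊗3)[4][3] = -11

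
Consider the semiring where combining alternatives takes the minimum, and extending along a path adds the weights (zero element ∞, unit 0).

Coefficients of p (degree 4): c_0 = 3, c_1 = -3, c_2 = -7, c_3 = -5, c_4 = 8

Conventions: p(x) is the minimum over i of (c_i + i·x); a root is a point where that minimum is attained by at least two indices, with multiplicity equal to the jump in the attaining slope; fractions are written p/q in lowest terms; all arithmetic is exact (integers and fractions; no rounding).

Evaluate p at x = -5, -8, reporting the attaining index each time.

p(-5) = min(3+0·(-5)=3, -3+1·(-5)=-8, -7+2·(-5)=-17, -5+3·(-5)=-20, 8+4·(-5)=-12) = -20 (attained by i=3)
p(-8) = min(3+0·(-8)=3, -3+1·(-8)=-11, -7+2·(-8)=-23, -5+3·(-8)=-29, 8+4·(-8)=-24) = -29 (attained by i=3)
Answer: p(-5) = -20; p(-8) = -29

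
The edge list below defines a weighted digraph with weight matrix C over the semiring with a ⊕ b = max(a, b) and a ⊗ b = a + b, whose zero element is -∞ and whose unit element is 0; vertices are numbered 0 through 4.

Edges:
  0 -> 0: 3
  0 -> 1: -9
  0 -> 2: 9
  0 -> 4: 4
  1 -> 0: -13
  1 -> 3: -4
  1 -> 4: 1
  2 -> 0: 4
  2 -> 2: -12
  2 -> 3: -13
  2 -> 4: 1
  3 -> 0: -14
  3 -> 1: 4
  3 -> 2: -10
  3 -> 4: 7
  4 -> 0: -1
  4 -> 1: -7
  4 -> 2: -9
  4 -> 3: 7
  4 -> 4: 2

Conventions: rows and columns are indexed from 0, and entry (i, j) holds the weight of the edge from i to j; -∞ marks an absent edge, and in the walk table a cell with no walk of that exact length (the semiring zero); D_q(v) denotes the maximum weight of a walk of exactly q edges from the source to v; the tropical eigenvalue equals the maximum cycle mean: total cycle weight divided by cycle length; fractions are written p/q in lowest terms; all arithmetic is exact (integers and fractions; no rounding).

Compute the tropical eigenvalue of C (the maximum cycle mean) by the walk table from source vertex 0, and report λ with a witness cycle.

q=0: [0, -∞, -∞, -∞, -∞]
q=1: [3, -9, 9, -∞, 4]
q=2: [13, -3, 12, 11, 10]
q=3: [16, 15, 22, 17, 18]
q=4: [26, 21, 25, 25, 24]
q=5: [29, 29, 35, 31, 32]
Optimal cycle mean attained by: cycle 3->4->3, total 7 + 7, length 2.
Answer: λ = 7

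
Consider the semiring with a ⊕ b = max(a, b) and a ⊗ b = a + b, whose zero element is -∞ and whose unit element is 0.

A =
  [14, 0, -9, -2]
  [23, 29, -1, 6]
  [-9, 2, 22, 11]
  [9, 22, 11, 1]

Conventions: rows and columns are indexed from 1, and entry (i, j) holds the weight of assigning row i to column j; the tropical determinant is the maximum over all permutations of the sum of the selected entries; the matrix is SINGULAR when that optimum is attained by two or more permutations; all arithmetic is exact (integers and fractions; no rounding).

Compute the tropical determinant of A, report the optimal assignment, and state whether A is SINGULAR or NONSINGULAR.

σ = (1, 2, 3, 4): 14 + 29 + 22 + 1 = 66
σ = (1, 2, 4, 3): 14 + 29 + 11 + 11 = 65
σ = (1, 3, 2, 4): 14 + (-1) + 2 + 1 = 16
σ = (1, 3, 4, 2): 14 + (-1) + 11 + 22 = 46
σ = (1, 4, 2, 3): 14 + 6 + 2 + 11 = 33
σ = (1, 4, 3, 2): 14 + 6 + 22 + 22 = 64
σ = (2, 1, 3, 4): 0 + 23 + 22 + 1 = 46
σ = (2, 1, 4, 3): 0 + 23 + 11 + 11 = 45
σ = (2, 3, 1, 4): 0 + (-1) + (-9) + 1 = -9
σ = (2, 3, 4, 1): 0 + (-1) + 11 + 9 = 19
σ = (2, 4, 1, 3): 0 + 6 + (-9) + 11 = 8
σ = (2, 4, 3, 1): 0 + 6 + 22 + 9 = 37
σ = (3, 1, 2, 4): (-9) + 23 + 2 + 1 = 17
σ = (3, 1, 4, 2): (-9) + 23 + 11 + 22 = 47
σ = (3, 2, 1, 4): (-9) + 29 + (-9) + 1 = 12
σ = (3, 2, 4, 1): (-9) + 29 + 11 + 9 = 40
σ = (3, 4, 1, 2): (-9) + 6 + (-9) + 22 = 10
σ = (3, 4, 2, 1): (-9) + 6 + 2 + 9 = 8
σ = (4, 1, 2, 3): (-2) + 23 + 2 + 11 = 34
σ = (4, 1, 3, 2): (-2) + 23 + 22 + 22 = 65
σ = (4, 2, 1, 3): (-2) + 29 + (-9) + 11 = 29
σ = (4, 2, 3, 1): (-2) + 29 + 22 + 9 = 58
σ = (4, 3, 1, 2): (-2) + (-1) + (-9) + 22 = 10
σ = (4, 3, 2, 1): (-2) + (-1) + 2 + 9 = 8
Optimal value attained by: σ = (1, 2, 3, 4).
Answer: det⊕(A) = 66; verdict: NONSINGULAR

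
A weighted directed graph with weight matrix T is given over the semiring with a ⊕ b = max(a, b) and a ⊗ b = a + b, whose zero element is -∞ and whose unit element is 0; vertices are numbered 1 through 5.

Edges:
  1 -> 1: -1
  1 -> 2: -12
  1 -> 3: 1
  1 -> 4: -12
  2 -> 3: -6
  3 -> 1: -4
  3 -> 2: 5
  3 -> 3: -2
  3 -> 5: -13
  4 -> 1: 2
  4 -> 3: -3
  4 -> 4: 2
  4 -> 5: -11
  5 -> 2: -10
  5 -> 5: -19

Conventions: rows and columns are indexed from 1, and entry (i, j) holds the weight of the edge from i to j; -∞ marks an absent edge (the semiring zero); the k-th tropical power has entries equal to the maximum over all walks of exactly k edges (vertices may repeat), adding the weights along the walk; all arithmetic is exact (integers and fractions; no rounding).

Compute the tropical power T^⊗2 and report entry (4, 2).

T^⊗2:
  [-2, 6, 0, -10, -12]
  [-10, -1, -8, -∞, -19]
  [-5, 3, -1, -16, -15]
  [4, 2, 3, 4, -9]
  [-∞, -29, -16, -∞, -38]
Key observation: the optimum is the walk 4->3->2, with weight (-3) + 5 = 2.
Optimal value attained by: walk 4->3->2.
Answer: (T^⊗2)[4][2] = 2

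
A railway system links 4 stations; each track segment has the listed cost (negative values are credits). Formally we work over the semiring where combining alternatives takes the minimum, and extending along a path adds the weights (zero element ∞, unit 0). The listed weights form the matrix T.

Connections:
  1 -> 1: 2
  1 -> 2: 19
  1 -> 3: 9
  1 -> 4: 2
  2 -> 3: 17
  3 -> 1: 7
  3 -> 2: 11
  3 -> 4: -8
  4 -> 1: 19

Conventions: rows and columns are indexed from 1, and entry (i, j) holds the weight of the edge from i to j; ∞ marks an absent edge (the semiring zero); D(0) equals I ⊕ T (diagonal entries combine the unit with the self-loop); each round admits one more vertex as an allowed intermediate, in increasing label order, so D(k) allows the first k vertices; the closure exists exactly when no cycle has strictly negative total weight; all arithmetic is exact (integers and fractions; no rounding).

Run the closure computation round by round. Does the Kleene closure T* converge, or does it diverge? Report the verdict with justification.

D(0):
  [0, 19, 9, 2]
  [∞, 0, 17, ∞]
  [7, 11, 0, -8]
  [19, ∞, ∞, 0]
D(1):
  [0, 19, 9, 2]
  [∞, 0, 17, ∞]
  [7, 11, 0, -8]
  [19, 38, 28, 0]
D(2):
  [0, 19, 9, 2]
  [∞, 0, 17, ∞]
  [7, 11, 0, -8]
  [19, 38, 28, 0]
D(3):
  [0, 19, 9, 1]
  [24, 0, 17, 9]
  [7, 11, 0, -8]
  [19, 38, 28, 0]
D(4):
  [0, 19, 9, 1]
  [24, 0, 17, 9]
  [7, 11, 0, -8]
  [19, 38, 28, 0]
Key observation: every diagonal entry stays at the unit through all rounds, so no improving cycle exists.
Answer: CONVERGES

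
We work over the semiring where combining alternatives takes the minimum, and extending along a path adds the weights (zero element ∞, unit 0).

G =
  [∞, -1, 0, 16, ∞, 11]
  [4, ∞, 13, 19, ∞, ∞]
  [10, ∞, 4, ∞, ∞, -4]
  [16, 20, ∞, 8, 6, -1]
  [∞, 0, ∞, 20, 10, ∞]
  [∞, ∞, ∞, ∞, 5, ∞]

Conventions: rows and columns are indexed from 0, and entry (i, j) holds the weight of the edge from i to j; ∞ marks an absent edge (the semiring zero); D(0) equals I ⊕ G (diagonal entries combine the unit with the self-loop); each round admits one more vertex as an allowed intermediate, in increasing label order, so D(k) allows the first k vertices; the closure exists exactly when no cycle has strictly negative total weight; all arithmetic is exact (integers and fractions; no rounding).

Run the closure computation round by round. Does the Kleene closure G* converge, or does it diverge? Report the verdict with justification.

D(0):
  [0, -1, 0, 16, ∞, 11]
  [4, 0, 13, 19, ∞, ∞]
  [10, ∞, 0, ∞, ∞, -4]
  [16, 20, ∞, 0, 6, -1]
  [∞, 0, ∞, 20, 0, ∞]
  [∞, ∞, ∞, ∞, 5, 0]
D(1):
  [0, -1, 0, 16, ∞, 11]
  [4, 0, 4, 19, ∞, 15]
  [10, 9, 0, 26, ∞, -4]
  [16, 15, 16, 0, 6, -1]
  [∞, 0, ∞, 20, 0, ∞]
  [∞, ∞, ∞, ∞, 5, 0]
D(2):
  [0, -1, 0, 16, ∞, 11]
  [4, 0, 4, 19, ∞, 15]
  [10, 9, 0, 26, ∞, -4]
  [16, 15, 16, 0, 6, -1]
  [4, 0, 4, 19, 0, 15]
  [∞, ∞, ∞, ∞, 5, 0]
D(3):
  [0, -1, 0, 16, ∞, -4]
  [4, 0, 4, 19, ∞, 0]
  [10, 9, 0, 26, ∞, -4]
  [16, 15, 16, 0, 6, -1]
  [4, 0, 4, 19, 0, 0]
  [∞, ∞, ∞, ∞, 5, 0]
D(4):
  [0, -1, 0, 16, 22, -4]
  [4, 0, 4, 19, 25, 0]
  [10, 9, 0, 26, 32, -4]
  [16, 15, 16, 0, 6, -1]
  [4, 0, 4, 19, 0, 0]
  [∞, ∞, ∞, ∞, 5, 0]
D(5):
  [0, -1, 0, 16, 22, -4]
  [4, 0, 4, 19, 25, 0]
  [10, 9, 0, 26, 32, -4]
  [10, 6, 10, 0, 6, -1]
  [4, 0, 4, 19, 0, 0]
  [9, 5, 9, 24, 5, 0]
D(6):
  [0, -1, 0, 16, 1, -4]
  [4, 0, 4, 19, 5, 0]
  [5, 1, 0, 20, 1, -4]
  [8, 4, 8, 0, 4, -1]
  [4, 0, 4, 19, 0, 0]
  [9, 5, 9, 24, 5, 0]
Key observation: every diagonal entry stays at the unit through all rounds, so no improving cycle exists.
Answer: CONVERGES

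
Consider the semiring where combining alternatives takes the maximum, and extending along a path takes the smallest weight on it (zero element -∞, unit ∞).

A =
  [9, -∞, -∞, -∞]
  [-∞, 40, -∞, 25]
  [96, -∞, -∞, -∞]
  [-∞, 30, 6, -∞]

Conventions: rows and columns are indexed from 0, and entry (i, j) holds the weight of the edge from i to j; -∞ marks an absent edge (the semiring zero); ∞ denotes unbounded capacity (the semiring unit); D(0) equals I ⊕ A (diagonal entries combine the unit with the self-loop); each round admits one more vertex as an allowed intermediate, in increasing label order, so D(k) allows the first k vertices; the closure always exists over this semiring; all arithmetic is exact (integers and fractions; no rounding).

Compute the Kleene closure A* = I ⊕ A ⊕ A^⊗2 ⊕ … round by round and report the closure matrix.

D(0):
  [∞, -∞, -∞, -∞]
  [-∞, ∞, -∞, 25]
  [96, -∞, ∞, -∞]
  [-∞, 30, 6, ∞]
D(1):
  [∞, -∞, -∞, -∞]
  [-∞, ∞, -∞, 25]
  [96, -∞, ∞, -∞]
  [-∞, 30, 6, ∞]
D(2):
  [∞, -∞, -∞, -∞]
  [-∞, ∞, -∞, 25]
  [96, -∞, ∞, -∞]
  [-∞, 30, 6, ∞]
D(3):
  [∞, -∞, -∞, -∞]
  [-∞, ∞, -∞, 25]
  [96, -∞, ∞, -∞]
  [6, 30, 6, ∞]
D(4):
  [∞, -∞, -∞, -∞]
  [6, ∞, 6, 25]
  [96, -∞, ∞, -∞]
  [6, 30, 6, ∞]
Answer: A* = [[∞, -∞, -∞, -∞], [6, ∞, 6, 25], [96, -∞, ∞, -∞], [6, 30, 6, ∞]]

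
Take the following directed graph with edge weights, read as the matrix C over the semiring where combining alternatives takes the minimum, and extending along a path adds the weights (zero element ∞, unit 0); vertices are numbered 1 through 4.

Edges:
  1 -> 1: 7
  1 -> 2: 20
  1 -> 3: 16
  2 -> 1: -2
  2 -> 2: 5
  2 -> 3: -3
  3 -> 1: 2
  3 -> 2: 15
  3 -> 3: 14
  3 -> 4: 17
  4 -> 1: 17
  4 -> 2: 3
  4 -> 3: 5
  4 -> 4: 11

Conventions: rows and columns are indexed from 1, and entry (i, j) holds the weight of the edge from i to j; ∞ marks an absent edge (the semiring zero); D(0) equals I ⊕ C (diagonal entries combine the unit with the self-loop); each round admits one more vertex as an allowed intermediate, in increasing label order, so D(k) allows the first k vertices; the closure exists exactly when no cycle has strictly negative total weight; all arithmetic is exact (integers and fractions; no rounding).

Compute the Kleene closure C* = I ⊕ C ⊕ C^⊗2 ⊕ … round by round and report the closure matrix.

D(0):
  [0, 20, 16, ∞]
  [-2, 0, -3, ∞]
  [2, 15, 0, 17]
  [17, 3, 5, 0]
D(1):
  [0, 20, 16, ∞]
  [-2, 0, -3, ∞]
  [2, 15, 0, 17]
  [17, 3, 5, 0]
D(2):
  [0, 20, 16, ∞]
  [-2, 0, -3, ∞]
  [2, 15, 0, 17]
  [1, 3, 0, 0]
D(3):
  [0, 20, 16, 33]
  [-2, 0, -3, 14]
  [2, 15, 0, 17]
  [1, 3, 0, 0]
D(4):
  [0, 20, 16, 33]
  [-2, 0, -3, 14]
  [2, 15, 0, 17]
  [1, 3, 0, 0]
Answer: C* = [[0, 20, 16, 33], [-2, 0, -3, 14], [2, 15, 0, 17], [1, 3, 0, 0]]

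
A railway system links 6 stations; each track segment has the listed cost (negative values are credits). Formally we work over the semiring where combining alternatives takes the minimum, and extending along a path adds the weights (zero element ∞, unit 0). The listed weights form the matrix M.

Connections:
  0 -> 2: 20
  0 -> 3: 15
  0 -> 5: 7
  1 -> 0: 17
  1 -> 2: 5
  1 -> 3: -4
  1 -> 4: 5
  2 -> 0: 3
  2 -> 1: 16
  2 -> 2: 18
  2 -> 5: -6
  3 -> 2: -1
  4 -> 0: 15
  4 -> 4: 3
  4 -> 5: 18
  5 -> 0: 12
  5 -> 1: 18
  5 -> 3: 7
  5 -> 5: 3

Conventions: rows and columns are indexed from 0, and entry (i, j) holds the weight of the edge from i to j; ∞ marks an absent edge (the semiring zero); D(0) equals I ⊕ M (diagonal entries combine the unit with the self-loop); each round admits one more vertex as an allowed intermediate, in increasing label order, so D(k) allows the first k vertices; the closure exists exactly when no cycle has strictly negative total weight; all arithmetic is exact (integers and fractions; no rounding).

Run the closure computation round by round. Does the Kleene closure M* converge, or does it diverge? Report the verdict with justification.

D(0):
  [0, ∞, 20, 15, ∞, 7]
  [17, 0, 5, -4, 5, ∞]
  [3, 16, 0, ∞, ∞, -6]
  [∞, ∞, -1, 0, ∞, ∞]
  [15, ∞, ∞, ∞, 0, 18]
  [12, 18, ∞, 7, ∞, 0]
D(1):
  [0, ∞, 20, 15, ∞, 7]
  [17, 0, 5, -4, 5, 24]
  [3, 16, 0, 18, ∞, -6]
  [∞, ∞, -1, 0, ∞, ∞]
  [15, ∞, 35, 30, 0, 18]
  [12, 18, 32, 7, ∞, 0]
D(2):
  [0, ∞, 20, 15, ∞, 7]
  [17, 0, 5, -4, 5, 24]
  [3, 16, 0, 12, 21, -6]
  [∞, ∞, -1, 0, ∞, ∞]
  [15, ∞, 35, 30, 0, 18]
  [12, 18, 23, 7, 23, 0]
D(3):
  [0, 36, 20, 15, 41, 7]
  [8, 0, 5, -4, 5, -1]
  [3, 16, 0, 12, 21, -6]
  [2, 15, -1, 0, 20, -7]
  [15, 51, 35, 30, 0, 18]
  [12, 18, 23, 7, 23, 0]
D(4):
  [0, 30, 14, 15, 35, 7]
  [-2, 0, -5, -4, 5, -11]
  [3, 16, 0, 12, 21, -6]
  [2, 15, -1, 0, 20, -7]
  [15, 45, 29, 30, 0, 18]
  [9, 18, 6, 7, 23, 0]
D(5):
  [0, 30, 14, 15, 35, 7]
  [-2, 0, -5, -4, 5, -11]
  [3, 16, 0, 12, 21, -6]
  [2, 15, -1, 0, 20, -7]
  [15, 45, 29, 30, 0, 18]
  [9, 18, 6, 7, 23, 0]
D(6):
  [0, 25, 13, 14, 30, 7]
  [-2, 0, -5, -4, 5, -11]
  [3, 12, 0, 1, 17, -6]
  [2, 11, -1, 0, 16, -7]
  [15, 36, 24, 25, 0, 18]
  [9, 18, 6, 7, 23, 0]
Key observation: every diagonal entry stays at the unit through all rounds, so no improving cycle exists.
Answer: CONVERGES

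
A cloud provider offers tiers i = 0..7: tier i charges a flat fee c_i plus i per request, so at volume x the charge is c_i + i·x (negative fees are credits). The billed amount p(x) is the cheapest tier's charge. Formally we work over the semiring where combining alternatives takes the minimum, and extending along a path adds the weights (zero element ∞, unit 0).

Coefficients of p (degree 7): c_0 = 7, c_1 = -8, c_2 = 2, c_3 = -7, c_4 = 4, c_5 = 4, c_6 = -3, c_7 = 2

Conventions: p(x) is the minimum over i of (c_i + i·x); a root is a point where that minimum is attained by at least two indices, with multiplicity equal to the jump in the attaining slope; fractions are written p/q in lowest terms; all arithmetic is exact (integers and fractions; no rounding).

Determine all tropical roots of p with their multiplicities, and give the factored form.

hull edge (i=0, c=7) to (i=1, c=-8): slope -15, span 1
hull edge (i=1, c=-8) to (i=3, c=-7): slope 1/2, span 2
hull edge (i=3, c=-7) to (i=6, c=-3): slope 4/3, span 3
hull edge (i=6, c=-3) to (i=7, c=2): slope 5, span 1
Factored form: p(x) = 2 ⊗ (x ⊕ (-5)) ⊗ (x ⊕ (-4/3)) ⊗ (x ⊕ (-4/3)) ⊗ (x ⊕ (-4/3)) ⊗ (x ⊕ (-1/2)) ⊗ (x ⊕ (-1/2)) ⊗ (x ⊕ 15)
Answer: roots = -5 (mult 1), -4/3 (mult 3), -1/2 (mult 2), 15 (mult 1)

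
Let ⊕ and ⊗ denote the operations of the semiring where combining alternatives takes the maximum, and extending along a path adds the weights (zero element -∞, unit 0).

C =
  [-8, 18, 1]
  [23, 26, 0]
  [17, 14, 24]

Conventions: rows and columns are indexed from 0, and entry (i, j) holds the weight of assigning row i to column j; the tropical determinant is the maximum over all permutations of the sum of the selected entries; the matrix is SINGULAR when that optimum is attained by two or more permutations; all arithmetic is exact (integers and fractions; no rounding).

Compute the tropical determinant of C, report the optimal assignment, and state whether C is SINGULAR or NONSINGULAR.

σ = (0, 1, 2): (-8) + 26 + 24 = 42
σ = (0, 2, 1): (-8) + 0 + 14 = 6
σ = (1, 0, 2): 18 + 23 + 24 = 65
σ = (1, 2, 0): 18 + 0 + 17 = 35
σ = (2, 0, 1): 1 + 23 + 14 = 38
σ = (2, 1, 0): 1 + 26 + 17 = 44
Optimal value attained by: σ = (1, 0, 2).
Answer: det⊕(C) = 65; verdict: NONSINGULAR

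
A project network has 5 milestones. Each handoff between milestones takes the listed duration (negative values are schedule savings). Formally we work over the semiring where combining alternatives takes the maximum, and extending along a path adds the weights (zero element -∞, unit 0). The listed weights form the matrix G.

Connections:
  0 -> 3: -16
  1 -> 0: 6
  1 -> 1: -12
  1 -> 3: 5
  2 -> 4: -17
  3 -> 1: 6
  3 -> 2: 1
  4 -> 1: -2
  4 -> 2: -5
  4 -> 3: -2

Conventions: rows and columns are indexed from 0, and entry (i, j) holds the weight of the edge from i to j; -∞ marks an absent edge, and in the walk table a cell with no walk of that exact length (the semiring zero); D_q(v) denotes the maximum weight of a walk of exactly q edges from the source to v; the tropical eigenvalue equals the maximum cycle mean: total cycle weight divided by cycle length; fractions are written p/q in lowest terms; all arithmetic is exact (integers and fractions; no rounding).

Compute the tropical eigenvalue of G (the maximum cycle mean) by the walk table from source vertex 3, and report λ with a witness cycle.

q=0: [-∞, -∞, -∞, 0, -∞]
q=1: [-∞, 6, 1, -∞, -∞]
q=2: [12, -6, -∞, 11, -16]
q=3: [0, 17, 12, -1, -∞]
q=4: [23, 5, 0, 22, -5]
q=5: [11, 28, 23, 10, -17]
Optimal cycle mean attained by: cycle 1->3->1, total 5 + 6, length 2.
Answer: λ = 11/2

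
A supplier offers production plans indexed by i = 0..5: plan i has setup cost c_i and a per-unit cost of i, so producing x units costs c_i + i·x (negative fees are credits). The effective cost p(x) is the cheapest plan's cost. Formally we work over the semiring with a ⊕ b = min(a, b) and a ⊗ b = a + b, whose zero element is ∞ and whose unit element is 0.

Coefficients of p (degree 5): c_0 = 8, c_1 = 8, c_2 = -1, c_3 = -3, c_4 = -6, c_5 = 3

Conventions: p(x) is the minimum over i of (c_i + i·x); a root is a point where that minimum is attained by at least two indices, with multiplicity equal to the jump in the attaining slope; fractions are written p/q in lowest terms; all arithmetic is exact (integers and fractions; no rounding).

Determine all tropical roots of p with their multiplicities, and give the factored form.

hull edge (i=0, c=8) to (i=2, c=-1): slope -9/2, span 2
hull edge (i=2, c=-1) to (i=4, c=-6): slope -5/2, span 2
hull edge (i=4, c=-6) to (i=5, c=3): slope 9, span 1
Factored form: p(x) = 3 ⊗ (x ⊕ (-9)) ⊗ (x ⊕ 5/2) ⊗ (x ⊕ 5/2) ⊗ (x ⊕ 9/2) ⊗ (x ⊕ 9/2)
Answer: roots = -9 (mult 1), 5/2 (mult 2), 9/2 (mult 2)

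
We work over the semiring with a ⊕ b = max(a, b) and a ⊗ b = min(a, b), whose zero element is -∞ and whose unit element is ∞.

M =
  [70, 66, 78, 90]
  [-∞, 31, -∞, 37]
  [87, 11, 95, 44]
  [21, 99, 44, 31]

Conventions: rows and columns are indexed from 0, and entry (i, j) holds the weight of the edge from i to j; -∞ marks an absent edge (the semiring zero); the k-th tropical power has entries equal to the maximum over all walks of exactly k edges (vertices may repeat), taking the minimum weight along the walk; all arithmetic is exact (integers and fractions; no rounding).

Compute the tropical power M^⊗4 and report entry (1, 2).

M^⊗2:
  [78, 90, 78, 70]
  [21, 37, 37, 31]
  [87, 66, 95, 87]
  [44, 31, 44, 44]
M^⊗3:
  [78, 70, 78, 78]
  [37, 31, 37, 37]
  [87, 87, 95, 87]
  [44, 44, 44, 44]
M^⊗4:
  [78, 78, 78, 78]
  [37, 37, 37, 37]
  [87, 87, 95, 87]
  [44, 44, 44, 44]
Key observation: the optimum is the walk 1->3->2->2->2, with weight 37 min 44 min 95 min 95 = 37.
Optimal value attained by: walk 1->3->2->2->2.
Answer: (M^⊗4)[1][2] = 37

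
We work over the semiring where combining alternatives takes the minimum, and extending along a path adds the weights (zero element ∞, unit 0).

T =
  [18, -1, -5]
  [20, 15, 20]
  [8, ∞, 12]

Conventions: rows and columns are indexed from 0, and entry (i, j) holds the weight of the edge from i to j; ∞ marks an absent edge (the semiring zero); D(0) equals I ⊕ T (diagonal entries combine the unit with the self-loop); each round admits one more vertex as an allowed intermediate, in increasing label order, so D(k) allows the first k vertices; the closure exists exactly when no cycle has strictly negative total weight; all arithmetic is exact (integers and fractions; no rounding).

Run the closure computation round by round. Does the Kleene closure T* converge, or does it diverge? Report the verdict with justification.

D(0):
  [0, -1, -5]
  [20, 0, 20]
  [8, ∞, 0]
D(1):
  [0, -1, -5]
  [20, 0, 15]
  [8, 7, 0]
D(2):
  [0, -1, -5]
  [20, 0, 15]
  [8, 7, 0]
D(3):
  [0, -1, -5]
  [20, 0, 15]
  [8, 7, 0]
Key observation: every diagonal entry stays at the unit through all rounds, so no improving cycle exists.
Answer: CONVERGES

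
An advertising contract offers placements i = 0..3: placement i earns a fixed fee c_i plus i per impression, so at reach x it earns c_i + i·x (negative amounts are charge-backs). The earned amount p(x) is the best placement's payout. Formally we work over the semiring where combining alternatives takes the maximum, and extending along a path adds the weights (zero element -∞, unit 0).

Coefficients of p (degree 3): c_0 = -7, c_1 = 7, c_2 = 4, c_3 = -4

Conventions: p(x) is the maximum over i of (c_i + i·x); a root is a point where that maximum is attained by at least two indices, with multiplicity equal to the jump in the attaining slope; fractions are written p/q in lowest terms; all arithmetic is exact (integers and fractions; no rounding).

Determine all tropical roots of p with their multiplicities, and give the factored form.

hull edge (i=0, c=-7) to (i=1, c=7): slope 14, span 1
hull edge (i=1, c=7) to (i=2, c=4): slope -3, span 1
hull edge (i=2, c=4) to (i=3, c=-4): slope -8, span 1
Factored form: p(x) = -4 ⊗ (x ⊕ (-14)) ⊗ (x ⊕ 3) ⊗ (x ⊕ 8)
Answer: roots = -14 (mult 1), 3 (mult 1), 8 (mult 1)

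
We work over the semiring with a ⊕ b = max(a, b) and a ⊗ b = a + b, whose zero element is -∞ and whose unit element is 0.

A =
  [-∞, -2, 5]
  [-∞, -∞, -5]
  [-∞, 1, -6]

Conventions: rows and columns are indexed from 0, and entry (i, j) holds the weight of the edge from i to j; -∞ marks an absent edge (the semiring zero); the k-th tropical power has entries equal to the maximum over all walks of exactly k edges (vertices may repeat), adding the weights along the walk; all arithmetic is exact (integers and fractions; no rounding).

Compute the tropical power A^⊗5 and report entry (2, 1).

A^⊗2:
  [-∞, 6, -1]
  [-∞, -4, -11]
  [-∞, -5, -4]
A^⊗3:
  [-∞, 0, 1]
  [-∞, -10, -9]
  [-∞, -3, -10]
A^⊗4:
  [-∞, 2, -5]
  [-∞, -8, -15]
  [-∞, -9, -8]
A^⊗5:
  [-∞, -4, -3]
  [-∞, -14, -13]
  [-∞, -7, -14]
Key observation: the optimum is the walk 2->1->2->1->2->1, with weight 1 + (-5) + 1 + (-5) + 1 = -7.
Optimal value attained by: walk 2->1->2->1->2->1.
Answer: (A^⊗5)[2][1] = -7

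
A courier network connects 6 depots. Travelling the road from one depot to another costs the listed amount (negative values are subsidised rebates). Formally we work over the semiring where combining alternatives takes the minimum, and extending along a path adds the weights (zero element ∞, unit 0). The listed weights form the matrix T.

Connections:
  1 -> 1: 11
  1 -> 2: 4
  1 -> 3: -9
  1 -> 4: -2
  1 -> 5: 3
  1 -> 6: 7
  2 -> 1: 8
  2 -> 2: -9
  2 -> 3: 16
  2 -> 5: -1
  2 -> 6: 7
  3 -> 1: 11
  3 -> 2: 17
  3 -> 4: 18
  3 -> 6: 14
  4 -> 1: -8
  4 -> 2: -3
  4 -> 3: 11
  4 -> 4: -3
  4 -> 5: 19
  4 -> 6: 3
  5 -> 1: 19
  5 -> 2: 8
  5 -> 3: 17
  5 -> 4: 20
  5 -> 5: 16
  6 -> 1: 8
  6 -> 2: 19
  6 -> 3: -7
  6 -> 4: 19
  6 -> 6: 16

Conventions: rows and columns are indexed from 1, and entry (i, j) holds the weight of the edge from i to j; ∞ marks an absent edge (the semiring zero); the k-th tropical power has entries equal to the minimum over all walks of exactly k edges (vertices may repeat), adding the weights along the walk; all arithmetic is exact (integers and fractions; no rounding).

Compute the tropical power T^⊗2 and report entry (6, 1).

T^⊗2:
  [-10, -5, 0, -5, 3, 1]
  [-1, -18, -1, 6, -10, -2]
  [10, 8, 2, 9, 14, 18]
  [-11, -12, -17, -10, -5, -1]
  [12, -1, 10, 17, 7, 15]
  [4, 10, -1, 6, 11, 7]
Key observation: the optimum is the walk 6->3->1, with weight (-7) + 11 = 4.
Optimal value attained by: walk 6->3->1.
Answer: (T^⊗2)[6][1] = 4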